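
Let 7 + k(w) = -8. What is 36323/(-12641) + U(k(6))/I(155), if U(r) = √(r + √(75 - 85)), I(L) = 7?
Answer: -36323/12641 + √(-15 + I*√10)/7 ≈ -2.8154 + 0.55632*I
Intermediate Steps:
k(w) = -15 (k(w) = -7 - 8 = -15)
U(r) = √(r + I*√10) (U(r) = √(r + √(-10)) = √(r + I*√10))
36323/(-12641) + U(k(6))/I(155) = 36323/(-12641) + √(-15 + I*√10)/7 = 36323*(-1/12641) + √(-15 + I*√10)*(⅐) = -36323/12641 + √(-15 + I*√10)/7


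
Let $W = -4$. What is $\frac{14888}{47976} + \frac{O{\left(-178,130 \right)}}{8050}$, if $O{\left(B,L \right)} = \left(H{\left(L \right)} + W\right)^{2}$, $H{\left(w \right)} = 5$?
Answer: $\frac{14987047}{48275850} \approx 0.31045$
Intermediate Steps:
$O{\left(B,L \right)} = 1$ ($O{\left(B,L \right)} = \left(5 - 4\right)^{2} = 1^{2} = 1$)
$\frac{14888}{47976} + \frac{O{\left(-178,130 \right)}}{8050} = \frac{14888}{47976} + 1 \cdot \frac{1}{8050} = 14888 \cdot \frac{1}{47976} + 1 \cdot \frac{1}{8050} = \frac{1861}{5997} + \frac{1}{8050} = \frac{14987047}{48275850}$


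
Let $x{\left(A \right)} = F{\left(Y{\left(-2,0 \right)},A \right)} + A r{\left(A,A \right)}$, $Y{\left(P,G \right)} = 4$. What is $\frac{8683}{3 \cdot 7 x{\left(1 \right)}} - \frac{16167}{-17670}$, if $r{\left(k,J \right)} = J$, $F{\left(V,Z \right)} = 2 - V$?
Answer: $- \frac{51029701}{123690} \approx -412.56$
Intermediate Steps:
$x{\left(A \right)} = -2 + A^{2}$ ($x{\left(A \right)} = \left(2 - 4\right) + A A = \left(2 - 4\right) + A^{2} = -2 + A^{2}$)
$\frac{8683}{3 \cdot 7 x{\left(1 \right)}} - \frac{16167}{-17670} = \frac{8683}{3 \cdot 7 \left(-2 + 1^{2}\right)} - \frac{16167}{-17670} = \frac{8683}{21 \left(-2 + 1\right)} - - \frac{5389}{5890} = \frac{8683}{21 \left(-1\right)} + \frac{5389}{5890} = \frac{8683}{-21} + \frac{5389}{5890} = 8683 \left(- \frac{1}{21}\right) + \frac{5389}{5890} = - \frac{8683}{21} + \frac{5389}{5890} = - \frac{51029701}{123690}$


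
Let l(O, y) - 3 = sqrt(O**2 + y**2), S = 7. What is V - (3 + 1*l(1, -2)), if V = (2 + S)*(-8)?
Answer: -78 - sqrt(5) ≈ -80.236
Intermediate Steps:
l(O, y) = 3 + sqrt(O**2 + y**2)
V = -72 (V = (2 + 7)*(-8) = 9*(-8) = -72)
V - (3 + 1*l(1, -2)) = -72 - (3 + 1*(3 + sqrt(1**2 + (-2)**2))) = -72 - (3 + 1*(3 + sqrt(1 + 4))) = -72 - (3 + 1*(3 + sqrt(5))) = -72 - (3 + (3 + sqrt(5))) = -72 - (6 + sqrt(5)) = -72 + (-6 - sqrt(5)) = -78 - sqrt(5)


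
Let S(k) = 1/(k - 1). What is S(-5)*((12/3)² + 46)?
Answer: -31/3 ≈ -10.333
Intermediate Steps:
S(k) = 1/(-1 + k)
S(-5)*((12/3)² + 46) = ((12/3)² + 46)/(-1 - 5) = ((12*(⅓))² + 46)/(-6) = -(4² + 46)/6 = -(16 + 46)/6 = -⅙*62 = -31/3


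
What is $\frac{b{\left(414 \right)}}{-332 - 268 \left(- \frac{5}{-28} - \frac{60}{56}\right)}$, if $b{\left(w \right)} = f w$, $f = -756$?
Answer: $\frac{2190888}{649} \approx 3375.8$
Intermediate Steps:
$b{\left(w \right)} = - 756 w$
$\frac{b{\left(414 \right)}}{-332 - 268 \left(- \frac{5}{-28} - \frac{60}{56}\right)} = \frac{\left(-756\right) 414}{-332 - 268 \left(- \frac{5}{-28} - \frac{60}{56}\right)} = - \frac{312984}{-332 - 268 \left(\left(-5\right) \left(- \frac{1}{28}\right) - \frac{15}{14}\right)} = - \frac{312984}{-332 - 268 \left(\frac{5}{28} - \frac{15}{14}\right)} = - \frac{312984}{-332 - - \frac{1675}{7}} = - \frac{312984}{-332 + \frac{1675}{7}} = - \frac{312984}{- \frac{649}{7}} = \left(-312984\right) \left(- \frac{7}{649}\right) = \frac{2190888}{649}$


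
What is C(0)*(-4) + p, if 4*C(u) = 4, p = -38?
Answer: -42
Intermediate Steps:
C(u) = 1 (C(u) = (1/4)*4 = 1)
C(0)*(-4) + p = 1*(-4) - 38 = -4 - 38 = -42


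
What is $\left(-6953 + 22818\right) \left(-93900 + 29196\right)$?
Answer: $-1026528960$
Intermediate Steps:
$\left(-6953 + 22818\right) \left(-93900 + 29196\right) = 15865 \left(-64704\right) = -1026528960$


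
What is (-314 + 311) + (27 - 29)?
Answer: -5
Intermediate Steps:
(-314 + 311) + (27 - 29) = -3 - 2 = -5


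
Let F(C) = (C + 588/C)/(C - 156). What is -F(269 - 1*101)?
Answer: -343/24 ≈ -14.292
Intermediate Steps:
F(C) = (C + 588/C)/(-156 + C)
-F(269 - 1*101) = -(588 + (269 - 1*101)²)/((269 - 1*101)*(-156 + (269 - 1*101))) = -(588 + (269 - 101)²)/((269 - 101)*(-156 + (269 - 101))) = -(588 + 168²)/(168*(-156 + 168)) = -(588 + 28224)/(168*12) = -28812/(168*12) = -1*343/24 = -343/24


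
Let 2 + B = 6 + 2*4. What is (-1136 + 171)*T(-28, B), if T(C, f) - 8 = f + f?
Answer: -30880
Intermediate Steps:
B = 12 (B = -2 + (6 + 2*4) = -2 + (6 + 8) = -2 + 14 = 12)
T(C, f) = 8 + 2*f (T(C, f) = 8 + (f + f) = 8 + 2*f)
(-1136 + 171)*T(-28, B) = (-1136 + 171)*(8 + 2*12) = -965*(8 + 24) = -965*32 = -30880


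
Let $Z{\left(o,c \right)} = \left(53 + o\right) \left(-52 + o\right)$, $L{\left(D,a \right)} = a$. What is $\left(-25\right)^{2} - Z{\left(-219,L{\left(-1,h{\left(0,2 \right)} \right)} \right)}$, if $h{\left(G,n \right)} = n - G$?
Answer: $-44361$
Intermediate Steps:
$Z{\left(o,c \right)} = \left(-52 + o\right) \left(53 + o\right)$
$\left(-25\right)^{2} - Z{\left(-219,L{\left(-1,h{\left(0,2 \right)} \right)} \right)} = \left(-25\right)^{2} - \left(-2756 - 219 + \left(-219\right)^{2}\right) = 625 - \left(-2756 - 219 + 47961\right) = 625 - 44986 = -44361$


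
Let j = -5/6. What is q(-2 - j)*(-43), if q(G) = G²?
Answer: -2107/36 ≈ -58.528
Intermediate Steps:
j = -⅚ (j = -5*⅙ = -⅚ ≈ -0.83333)
q(-2 - j)*(-43) = (-2 - 1*(-⅚))²*(-43) = (-2 + ⅚)²*(-43) = (-7/6)²*(-43) = (49/36)*(-43) = -2107/36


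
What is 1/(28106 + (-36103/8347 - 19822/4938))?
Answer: 20608743/579057465334 ≈ 3.5590e-5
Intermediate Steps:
1/(28106 + (-36103/8347 - 19822/4938)) = 1/(28106 + (-36103*1/8347 - 19822*1/4938)) = 1/(28106 + (-36103/8347 - 9911/2469)) = 1/(28106 - 171865424/20608743) = 1/(579057465334/20608743) = 20608743/579057465334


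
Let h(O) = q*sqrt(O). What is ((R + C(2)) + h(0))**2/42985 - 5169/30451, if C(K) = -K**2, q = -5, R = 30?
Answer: -201604589/1308936235 ≈ -0.15402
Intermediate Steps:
h(O) = -5*sqrt(O)
((R + C(2)) + h(0))**2/42985 - 5169/30451 = ((30 - 1*2**2) - 5*sqrt(0))**2/42985 - 5169/30451 = ((30 - 1*4) - 5*0)**2*(1/42985) - 5169*1/30451 = ((30 - 4) + 0)**2*(1/42985) - 5169/30451 = (26 + 0)**2*(1/42985) - 5169/30451 = 26**2*(1/42985) - 5169/30451 = 676*(1/42985) - 5169/30451 = 676/42985 - 5169/30451 = -201604589/1308936235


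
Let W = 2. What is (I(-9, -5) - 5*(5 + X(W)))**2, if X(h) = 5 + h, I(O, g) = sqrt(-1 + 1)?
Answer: 3600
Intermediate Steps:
I(O, g) = 0 (I(O, g) = sqrt(0) = 0)
(I(-9, -5) - 5*(5 + X(W)))**2 = (0 - 5*(5 + (5 + 2)))**2 = (0 - 5*(5 + 7))**2 = (0 - 5*12)**2 = (0 - 1*60)**2 = (0 - 60)**2 = (-60)**2 = 3600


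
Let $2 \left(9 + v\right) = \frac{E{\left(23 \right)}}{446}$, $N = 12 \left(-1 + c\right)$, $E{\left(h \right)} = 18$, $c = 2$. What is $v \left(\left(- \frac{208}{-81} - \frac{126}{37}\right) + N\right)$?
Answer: $- \frac{7443515}{74259} \approx -100.24$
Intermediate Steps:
$N = 12$ ($N = 12 \left(-1 + 2\right) = 12 \cdot 1 = 12$)
$v = - \frac{4005}{446}$ ($v = -9 + \frac{18 \cdot \frac{1}{446}}{2} = -9 + \frac{1}{2} \cdot \frac{9}{223} = -9 + \frac{9}{446} = - \frac{4005}{446} \approx -8.9798$)
$v \left(\left(- \frac{208}{-81} - \frac{126}{37}\right) + N\right) = - \frac{4005 \left(\left(- \frac{208}{-81} - \frac{126}{37}\right) + 12\right)}{446} = - \frac{4005 \left(\left(\left(-208\right) \left(- \frac{1}{81}\right) - \frac{126}{37}\right) + 12\right)}{446} = - \frac{4005 \left(\left(\frac{208}{81} - \frac{126}{37}\right) + 12\right)}{446} = - \frac{4005 \left(- \frac{2510}{2997} + 12\right)}{446} = \left(- \frac{4005}{446}\right) \frac{33454}{2997} = - \frac{7443515}{74259}$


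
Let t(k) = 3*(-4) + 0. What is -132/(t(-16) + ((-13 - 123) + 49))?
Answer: 4/3 ≈ 1.3333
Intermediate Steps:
t(k) = -12 (t(k) = -12 + 0 = -12)
-132/(t(-16) + ((-13 - 123) + 49)) = -132/(-12 + ((-13 - 123) + 49)) = -132/(-12 + (-136 + 49)) = -132/(-12 - 87) = -132/(-99) = -1/99*(-132) = 4/3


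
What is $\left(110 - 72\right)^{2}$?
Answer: $1444$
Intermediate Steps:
$\left(110 - 72\right)^{2} = 38^{2} = 1444$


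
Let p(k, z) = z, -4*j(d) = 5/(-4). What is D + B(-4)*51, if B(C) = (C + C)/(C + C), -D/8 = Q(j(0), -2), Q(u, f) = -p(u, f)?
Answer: 35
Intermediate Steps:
j(d) = 5/16 (j(d) = -5/(4*(-4)) = -5*(-1)/(4*4) = -¼*(-5/4) = 5/16)
Q(u, f) = -f
D = -16 (D = -(-8)*(-2) = -8*2 = -16)
B(C) = 1 (B(C) = (2*C)/((2*C)) = (2*C)*(1/(2*C)) = 1)
D + B(-4)*51 = -16 + 1*51 = -16 + 51 = 35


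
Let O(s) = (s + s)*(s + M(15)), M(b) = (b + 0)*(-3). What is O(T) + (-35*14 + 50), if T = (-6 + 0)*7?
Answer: 6868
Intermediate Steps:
M(b) = -3*b (M(b) = b*(-3) = -3*b)
T = -42 (T = -6*7 = -42)
O(s) = 2*s*(-45 + s) (O(s) = (s + s)*(s - 3*15) = (2*s)*(s - 45) = (2*s)*(-45 + s) = 2*s*(-45 + s))
O(T) + (-35*14 + 50) = 2*(-42)*(-45 - 42) + (-35*14 + 50) = 2*(-42)*(-87) + (-490 + 50) = 7308 - 440 = 6868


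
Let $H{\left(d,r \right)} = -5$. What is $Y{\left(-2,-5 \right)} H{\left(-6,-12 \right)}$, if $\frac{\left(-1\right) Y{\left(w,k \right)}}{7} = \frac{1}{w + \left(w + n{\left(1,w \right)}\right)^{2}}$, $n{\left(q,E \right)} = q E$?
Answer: $\frac{5}{2} \approx 2.5$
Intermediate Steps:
$n{\left(q,E \right)} = E q$
$Y{\left(w,k \right)} = - \frac{7}{w + 4 w^{2}}$ ($Y{\left(w,k \right)} = - \frac{7}{w + \left(w + w 1\right)^{2}} = - \frac{7}{w + \left(w + w\right)^{2}} = - \frac{7}{w + \left(2 w\right)^{2}} = - \frac{7}{w + 4 w^{2}}$)
$Y{\left(-2,-5 \right)} H{\left(-6,-12 \right)} = - \frac{7}{\left(-2\right) \left(1 + 4 \left(-2\right)\right)} \left(-5\right) = \left(-7\right) \left(- \frac{1}{2}\right) \frac{1}{1 - 8} \left(-5\right) = \left(-7\right) \left(- \frac{1}{2}\right) \frac{1}{-7} \left(-5\right) = \left(-7\right) \left(- \frac{1}{2}\right) \left(- \frac{1}{7}\right) \left(-5\right) = \left(- \frac{1}{2}\right) \left(-5\right) = \frac{5}{2}$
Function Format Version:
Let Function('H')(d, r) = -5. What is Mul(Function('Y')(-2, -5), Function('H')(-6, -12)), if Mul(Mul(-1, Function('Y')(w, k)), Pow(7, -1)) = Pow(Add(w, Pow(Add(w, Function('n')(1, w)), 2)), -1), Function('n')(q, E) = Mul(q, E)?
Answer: Rational(5, 2) ≈ 2.5000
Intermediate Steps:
Function('n')(q, E) = Mul(E, q)
Function('Y')(w, k) = Mul(-7, Pow(Add(w, Mul(4, Pow(w, 2))), -1)) (Function('Y')(w, k) = Mul(-7, Pow(Add(w, Pow(Add(w, Mul(w, 1)), 2)), -1)) = Mul(-7, Pow(Add(w, Pow(Add(w, w), 2)), -1)) = Mul(-7, Pow(Add(w, Pow(Mul(2, w), 2)), -1)) = Mul(-7, Pow(Add(w, Mul(4, Pow(w, 2))), -1)))
Mul(Function('Y')(-2, -5), Function('H')(-6, -12)) = Mul(Mul(-7, Pow(-2, -1), Pow(Add(1, Mul(4, -2)), -1)), -5) = Mul(Mul(-7, Rational(-1, 2), Pow(Add(1, -8), -1)), -5) = Mul(Mul(-7, Rational(-1, 2), Pow(-7, -1)), -5) = Mul(Mul(-7, Rational(-1, 2), Rational(-1, 7)), -5) = Mul(Rational(-1, 2), -5) = Rational(5, 2)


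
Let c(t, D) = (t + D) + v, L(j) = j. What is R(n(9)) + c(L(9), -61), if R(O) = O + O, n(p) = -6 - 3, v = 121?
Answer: 51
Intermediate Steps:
c(t, D) = 121 + D + t (c(t, D) = (t + D) + 121 = (D + t) + 121 = 121 + D + t)
n(p) = -9
R(O) = 2*O
R(n(9)) + c(L(9), -61) = 2*(-9) + (121 - 61 + 9) = -18 + 69 = 51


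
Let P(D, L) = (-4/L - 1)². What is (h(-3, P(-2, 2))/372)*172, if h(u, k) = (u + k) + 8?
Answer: 602/93 ≈ 6.4731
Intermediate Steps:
P(D, L) = (-1 - 4/L)²
h(u, k) = 8 + k + u (h(u, k) = (k + u) + 8 = 8 + k + u)
(h(-3, P(-2, 2))/372)*172 = ((8 + (4 + 2)²/2² - 3)/372)*172 = ((8 + (¼)*6² - 3)*(1/372))*172 = ((8 + (¼)*36 - 3)*(1/372))*172 = ((8 + 9 - 3)*(1/372))*172 = (14*(1/372))*172 = (7/186)*172 = 602/93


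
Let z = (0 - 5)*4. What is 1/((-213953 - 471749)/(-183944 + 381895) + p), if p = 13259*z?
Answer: -197951/52493331882 ≈ -3.7710e-6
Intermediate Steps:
z = -20 (z = -5*4 = -20)
p = -265180 (p = 13259*(-20) = -265180)
1/((-213953 - 471749)/(-183944 + 381895) + p) = 1/((-213953 - 471749)/(-183944 + 381895) - 265180) = 1/(-685702/197951 - 265180) = 1/(-52493331882/197951) = -197951/52493331882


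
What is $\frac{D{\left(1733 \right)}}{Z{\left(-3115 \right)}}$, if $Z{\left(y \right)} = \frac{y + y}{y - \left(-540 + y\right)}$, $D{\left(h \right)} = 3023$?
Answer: $- \frac{163242}{623} \approx -262.03$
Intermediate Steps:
$Z{\left(y \right)} = \frac{y}{270}$ ($Z{\left(y \right)} = \frac{2 y}{540} = 2 y \frac{1}{540} = \frac{y}{270}$)
$\frac{D{\left(1733 \right)}}{Z{\left(-3115 \right)}} = \frac{3023}{\frac{1}{270} \left(-3115\right)} = \frac{3023}{- \frac{623}{54}} = 3023 \left(- \frac{54}{623}\right) = - \frac{163242}{623}$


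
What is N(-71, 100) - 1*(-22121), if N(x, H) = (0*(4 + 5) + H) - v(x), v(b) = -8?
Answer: 22229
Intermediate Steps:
N(x, H) = 8 + H (N(x, H) = (0*(4 + 5) + H) - 1*(-8) = (0*9 + H) + 8 = (0 + H) + 8 = H + 8 = 8 + H)
N(-71, 100) - 1*(-22121) = (8 + 100) - 1*(-22121) = 108 + 22121 = 22229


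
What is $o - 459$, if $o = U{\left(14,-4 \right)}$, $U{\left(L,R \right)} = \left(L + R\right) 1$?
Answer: $-449$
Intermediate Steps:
$U{\left(L,R \right)} = L + R$
$o = 10$ ($o = 14 - 4 = 10$)
$o - 459 = 10 - 459 = -449$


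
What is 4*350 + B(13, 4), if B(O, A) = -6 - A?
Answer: 1390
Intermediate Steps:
4*350 + B(13, 4) = 4*350 + (-6 - 1*4) = 1400 + (-6 - 4) = 1400 - 10 = 1390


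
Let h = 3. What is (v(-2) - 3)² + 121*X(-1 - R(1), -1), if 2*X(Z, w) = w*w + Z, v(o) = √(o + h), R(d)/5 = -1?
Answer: 613/2 ≈ 306.50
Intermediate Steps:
R(d) = -5 (R(d) = 5*(-1) = -5)
v(o) = √(3 + o) (v(o) = √(o + 3) = √(3 + o))
X(Z, w) = Z/2 + w²/2 (X(Z, w) = (w*w + Z)/2 = (w² + Z)/2 = (Z + w²)/2 = Z/2 + w²/2)
(v(-2) - 3)² + 121*X(-1 - R(1), -1) = (√(3 - 2) - 3)² + 121*((-1 - 1*(-5))/2 + (½)*(-1)²) = (√1 - 3)² + 121*((-1 + 5)/2 + (½)*1) = (1 - 3)² + 121*((½)*4 + ½) = (-2)² + 121*(2 + ½) = 4 + 121*(5/2) = 4 + 605/2 = 613/2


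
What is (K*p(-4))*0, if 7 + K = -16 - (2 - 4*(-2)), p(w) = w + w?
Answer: 0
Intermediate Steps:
p(w) = 2*w
K = -33 (K = -7 + (-16 - (2 - 4*(-2))) = -7 + (-16 - (2 + 8)) = -7 + (-16 - 1*10) = -7 + (-16 - 10) = -7 - 26 = -33)
(K*p(-4))*0 = -66*(-4)*0 = -33*(-8)*0 = 264*0 = 0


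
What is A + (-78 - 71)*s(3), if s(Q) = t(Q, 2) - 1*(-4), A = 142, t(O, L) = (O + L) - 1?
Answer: -1050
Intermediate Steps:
t(O, L) = -1 + L + O (t(O, L) = (L + O) - 1 = -1 + L + O)
s(Q) = 5 + Q (s(Q) = (-1 + 2 + Q) - 1*(-4) = (1 + Q) + 4 = 5 + Q)
A + (-78 - 71)*s(3) = 142 + (-78 - 71)*(5 + 3) = 142 - 149*8 = 142 - 1192 = -1050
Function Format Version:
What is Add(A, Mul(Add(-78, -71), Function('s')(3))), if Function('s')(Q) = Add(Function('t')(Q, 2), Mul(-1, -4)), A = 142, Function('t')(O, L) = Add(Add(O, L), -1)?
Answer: -1050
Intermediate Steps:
Function('t')(O, L) = Add(-1, L, O) (Function('t')(O, L) = Add(Add(L, O), -1) = Add(-1, L, O))
Function('s')(Q) = Add(5, Q) (Function('s')(Q) = Add(Add(-1, 2, Q), Mul(-1, -4)) = Add(Add(1, Q), 4) = Add(5, Q))
Add(A, Mul(Add(-78, -71), Function('s')(3))) = Add(142, Mul(Add(-78, -71), Add(5, 3))) = Add(142, Mul(-149, 8)) = Add(142, -1192) = -1050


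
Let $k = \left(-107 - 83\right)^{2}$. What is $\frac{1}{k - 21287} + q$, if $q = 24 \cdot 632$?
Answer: $\frac{224683585}{14813} \approx 15168.0$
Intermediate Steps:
$k = 36100$ ($k = \left(-190\right)^{2} = 36100$)
$q = 15168$
$\frac{1}{k - 21287} + q = \frac{1}{36100 - 21287} + 15168 = \frac{1}{14813} + 15168 = \frac{224683585}{14813}$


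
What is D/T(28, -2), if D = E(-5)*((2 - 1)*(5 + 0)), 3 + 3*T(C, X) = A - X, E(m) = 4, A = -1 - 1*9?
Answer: -60/11 ≈ -5.4545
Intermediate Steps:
A = -10 (A = -1 - 9 = -10)
T(C, X) = -13/3 - X/3 (T(C, X) = -1 + (-10 - X)/3 = -1 + (-10/3 - X/3) = -13/3 - X/3)
D = 20 (D = 4*((2 - 1)*(5 + 0)) = 4*(1*5) = 4*5 = 20)
D/T(28, -2) = 20/(-13/3 - ⅓*(-2)) = 20/(-13/3 + ⅔) = 20/(-11/3) = -3/11*20 = -60/11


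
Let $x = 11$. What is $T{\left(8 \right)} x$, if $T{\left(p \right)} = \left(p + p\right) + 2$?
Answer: $198$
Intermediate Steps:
$T{\left(p \right)} = 2 + 2 p$ ($T{\left(p \right)} = 2 p + 2 = 2 + 2 p$)
$T{\left(8 \right)} x = \left(2 + 2 \cdot 8\right) 11 = \left(2 + 16\right) 11 = 18 \cdot 11 = 198$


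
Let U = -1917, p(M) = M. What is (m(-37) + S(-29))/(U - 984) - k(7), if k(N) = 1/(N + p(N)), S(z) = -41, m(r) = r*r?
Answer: -21493/40614 ≈ -0.52920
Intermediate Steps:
m(r) = r**2
k(N) = 1/(2*N) (k(N) = 1/(N + N) = 1/(2*N))
(m(-37) + S(-29))/(U - 984) - k(7) = ((-37)**2 - 41)/(-1917 - 984) - 1/(2*7) = (1369 - 41)/(-2901) - 1/(2*7) = 1328*(-1/2901) - 1*1/14 = -1328/2901 - 1/14 = -21493/40614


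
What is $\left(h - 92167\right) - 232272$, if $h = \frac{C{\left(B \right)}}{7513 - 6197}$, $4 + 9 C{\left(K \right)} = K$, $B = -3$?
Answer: $- \frac{548950789}{1692} \approx -3.2444 \cdot 10^{5}$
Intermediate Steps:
$C{\left(K \right)} = - \frac{4}{9} + \frac{K}{9}$
$h = - \frac{1}{1692}$ ($h = \frac{- \frac{4}{9} + \frac{1}{9} \left(-3\right)}{7513 - 6197} = \frac{- \frac{4}{9} - \frac{1}{3}}{1316} = \left(- \frac{7}{9}\right) \frac{1}{1316} = - \frac{1}{1692} \approx -0.00059102$)
$\left(h - 92167\right) - 232272 = \left(- \frac{1}{1692} - 92167\right) - 232272 = - \frac{155946565}{1692} - 232272 = - \frac{548950789}{1692}$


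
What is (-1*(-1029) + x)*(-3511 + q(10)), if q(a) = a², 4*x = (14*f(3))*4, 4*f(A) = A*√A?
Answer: -3509919 - 71631*√3/2 ≈ -3.5720e+6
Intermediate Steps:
f(A) = A^(3/2)/4 (f(A) = (A*√A)/4 = A^(3/2)/4)
x = 21*√3/2 (x = ((14*(3^(3/2)/4))*4)/4 = ((14*((3*√3)/4))*4)/4 = ((14*(3*√3/4))*4)/4 = ((21*√3/2)*4)/4 = (42*√3)/4 = 21*√3/2 ≈ 18.187)
(-1*(-1029) + x)*(-3511 + q(10)) = (-1*(-1029) + 21*√3/2)*(-3511 + 10²) = (1029 + 21*√3/2)*(-3511 + 100) = (1029 + 21*√3/2)*(-3411) = -3509919 - 71631*√3/2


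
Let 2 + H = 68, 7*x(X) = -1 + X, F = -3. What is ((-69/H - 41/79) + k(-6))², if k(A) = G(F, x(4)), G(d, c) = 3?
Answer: 6225025/3020644 ≈ 2.0608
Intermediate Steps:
x(X) = -⅐ + X/7 (x(X) = (-1 + X)/7 = -⅐ + X/7)
H = 66 (H = -2 + 68 = 66)
k(A) = 3
((-69/H - 41/79) + k(-6))² = ((-69/66 - 41/79) + 3)² = ((-69*1/66 - 41*1/79) + 3)² = ((-23/22 - 41/79) + 3)² = (-2719/1738 + 3)² = (2495/1738)² = 6225025/3020644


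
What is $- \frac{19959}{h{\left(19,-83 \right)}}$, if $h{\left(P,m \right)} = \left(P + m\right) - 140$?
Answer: $\frac{6653}{68} \approx 97.838$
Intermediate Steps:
$h{\left(P,m \right)} = -140 + P + m$
$- \frac{19959}{h{\left(19,-83 \right)}} = - \frac{19959}{-140 + 19 - 83} = - \frac{19959}{-204} = \left(-19959\right) \left(- \frac{1}{204}\right) = \frac{6653}{68}$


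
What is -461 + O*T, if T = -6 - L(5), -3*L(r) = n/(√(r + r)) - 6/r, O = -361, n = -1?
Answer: 9247/5 + 361*√10/30 ≈ 1887.5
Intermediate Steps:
L(r) = 2/r + √2/(6*√r) (L(r) = -(-1/(√(r + r)) - 6/r)/3 = -(-1/(√(2*r)) - 6/r)/3 = -(-1/(√2*√r) - 6/r)/3 = -(-√2/(2*√r) - 6/r)/3 = -(-6/r - √2/(2*√r))/3 = 2/r + √2/(6*√r))
T = -32/5 - √10/30 (T = -6 - (2/5 + √2/(6*√5)) = -6 - (2*(⅕) + √2*(√5/5)/6) = -6 - (⅖ + √10/30) = -6 + (-⅖ - √10/30) = -32/5 - √10/30 ≈ -6.5054)
-461 + O*T = -461 - 361*(-32/5 - √10/30) = -461 + (11552/5 + 361*√10/30) = 9247/5 + 361*√10/30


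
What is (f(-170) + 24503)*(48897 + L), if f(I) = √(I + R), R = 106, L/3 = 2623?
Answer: 1390937298 + 454128*I ≈ 1.3909e+9 + 4.5413e+5*I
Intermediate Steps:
L = 7869 (L = 3*2623 = 7869)
f(I) = √(106 + I) (f(I) = √(I + 106) = √(106 + I))
(f(-170) + 24503)*(48897 + L) = (√(106 - 170) + 24503)*(48897 + 7869) = (√(-64) + 24503)*56766 = (8*I + 24503)*56766 = (24503 + 8*I)*56766 = 1390937298 + 454128*I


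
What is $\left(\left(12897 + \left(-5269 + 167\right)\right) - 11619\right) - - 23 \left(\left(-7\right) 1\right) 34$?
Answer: $-9298$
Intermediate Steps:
$\left(\left(12897 + \left(-5269 + 167\right)\right) - 11619\right) - - 23 \left(\left(-7\right) 1\right) 34 = \left(\left(12897 - 5102\right) - 11619\right) - \left(-23\right) \left(-7\right) 34 = \left(7795 - 11619\right) - 161 \cdot 34 = -3824 - 5474 = -9298$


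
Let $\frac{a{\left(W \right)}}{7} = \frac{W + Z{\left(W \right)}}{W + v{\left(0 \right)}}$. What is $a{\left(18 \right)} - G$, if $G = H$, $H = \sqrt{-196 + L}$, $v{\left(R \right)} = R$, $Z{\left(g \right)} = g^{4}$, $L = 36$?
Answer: $40831 - 4 i \sqrt{10} \approx 40831.0 - 12.649 i$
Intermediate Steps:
$H = 4 i \sqrt{10}$ ($H = \sqrt{-196 + 36} = \sqrt{-160} = 4 i \sqrt{10} \approx 12.649 i$)
$a{\left(W \right)} = \frac{7 \left(W + W^{4}\right)}{W}$ ($a{\left(W \right)} = 7 \frac{W + W^{4}}{W + 0} = 7 \frac{W + W^{4}}{W} = \frac{7 \left(W + W^{4}\right)}{W}$)
$G = 4 i \sqrt{10} \approx 12.649 i$
$a{\left(18 \right)} - G = \left(7 + 7 \cdot 18^{3}\right) - 4 i \sqrt{10} = \left(7 + 7 \cdot 5832\right) - 4 i \sqrt{10} = \left(7 + 40824\right) - 4 i \sqrt{10} = 40831 - 4 i \sqrt{10}$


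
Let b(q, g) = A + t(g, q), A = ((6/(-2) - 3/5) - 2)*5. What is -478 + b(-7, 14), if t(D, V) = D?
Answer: -492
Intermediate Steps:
A = -28 (A = ((6*(-1/2) - 3*1/5) - 2)*5 = ((-3 - 3/5) - 2)*5 = (-18/5 - 2)*5 = -28/5*5 = -28)
b(q, g) = -28 + g
-478 + b(-7, 14) = -478 + (-28 + 14) = -478 - 14 = -492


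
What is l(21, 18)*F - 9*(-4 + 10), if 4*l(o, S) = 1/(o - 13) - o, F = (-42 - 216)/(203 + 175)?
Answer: -101683/2016 ≈ -50.438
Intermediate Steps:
F = -43/63 (F = -258/378 = -258*1/378 = -43/63 ≈ -0.68254)
l(o, S) = -o/4 + 1/(4*(-13 + o)) (l(o, S) = (1/(o - 13) - o)/4 = (1/(-13 + o) - o)/4 = -o/4 + 1/(4*(-13 + o)))
l(21, 18)*F - 9*(-4 + 10) = ((1 - 1*21**2 + 13*21)/(4*(-13 + 21)))*(-43/63) - 9*(-4 + 10) = ((1/4)*(1 - 1*441 + 273)/8)*(-43/63) - 9*6 = ((1/4)*(1/8)*(1 - 441 + 273))*(-43/63) - 54 = ((1/4)*(1/8)*(-167))*(-43/63) - 54 = -167/32*(-43/63) - 54 = 7181/2016 - 54 = -101683/2016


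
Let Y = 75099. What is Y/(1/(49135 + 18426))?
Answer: 5073763539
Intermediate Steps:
Y/(1/(49135 + 18426)) = 75099/(1/(49135 + 18426)) = 75099/(1/67561) = 75099*67561 = 5073763539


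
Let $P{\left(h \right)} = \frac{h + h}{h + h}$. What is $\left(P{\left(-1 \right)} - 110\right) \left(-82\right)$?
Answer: $8938$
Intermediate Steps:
$P{\left(h \right)} = 1$ ($P{\left(h \right)} = \frac{2 h}{2 h} = 2 h \frac{1}{2 h} = 1$)
$\left(P{\left(-1 \right)} - 110\right) \left(-82\right) = \left(1 - 110\right) \left(-82\right) = \left(-109\right) \left(-82\right) = 8938$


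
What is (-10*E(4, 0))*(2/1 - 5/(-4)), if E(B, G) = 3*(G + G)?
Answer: 0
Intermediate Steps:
E(B, G) = 6*G (E(B, G) = 3*(2*G) = 6*G)
(-10*E(4, 0))*(2/1 - 5/(-4)) = (-60*0)*(2/1 - 5/(-4)) = (-10*0)*(2*1 - 5*(-1/4)) = 0*(2 + 5/4) = 0*(13/4) = 0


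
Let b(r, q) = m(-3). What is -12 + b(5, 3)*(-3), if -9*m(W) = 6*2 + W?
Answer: -9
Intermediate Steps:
m(W) = -4/3 - W/9 (m(W) = -(6*2 + W)/9 = -(12 + W)/9 = -4/3 - W/9)
b(r, q) = -1 (b(r, q) = -4/3 - 1/9*(-3) = -4/3 + 1/3 = -1)
-12 + b(5, 3)*(-3) = -12 - 1*(-3) = -12 + 3 = -9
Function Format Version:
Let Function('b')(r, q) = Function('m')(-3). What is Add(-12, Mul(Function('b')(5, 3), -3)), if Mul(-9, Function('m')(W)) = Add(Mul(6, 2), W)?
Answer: -9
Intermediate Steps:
Function('m')(W) = Add(Rational(-4, 3), Mul(Rational(-1, 9), W)) (Function('m')(W) = Mul(Rational(-1, 9), Add(Mul(6, 2), W)) = Mul(Rational(-1, 9), Add(12, W)) = Add(Rational(-4, 3), Mul(Rational(-1, 9), W)))
Function('b')(r, q) = -1 (Function('b')(r, q) = Add(Rational(-4, 3), Mul(Rational(-1, 9), -3)) = Add(Rational(-4, 3), Rational(1, 3)) = -1)
Add(-12, Mul(Function('b')(5, 3), -3)) = Add(-12, Mul(-1, -3)) = Add(-12, 3) = -9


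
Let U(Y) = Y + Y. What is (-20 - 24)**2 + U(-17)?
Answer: 1902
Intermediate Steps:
U(Y) = 2*Y
(-20 - 24)**2 + U(-17) = (-20 - 24)**2 + 2*(-17) = (-44)**2 - 34 = 1936 - 34 = 1902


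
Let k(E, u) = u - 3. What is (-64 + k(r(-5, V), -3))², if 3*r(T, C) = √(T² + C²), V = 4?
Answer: 4900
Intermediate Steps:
r(T, C) = √(C² + T²)/3 (r(T, C) = √(T² + C²)/3 = √(C² + T²)/3)
k(E, u) = -3 + u
(-64 + k(r(-5, V), -3))² = (-64 + (-3 - 3))² = (-64 - 6)² = (-70)² = 4900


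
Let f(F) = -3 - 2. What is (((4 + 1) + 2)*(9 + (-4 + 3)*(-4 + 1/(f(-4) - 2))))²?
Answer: 8464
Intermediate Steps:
f(F) = -5
(((4 + 1) + 2)*(9 + (-4 + 3)*(-4 + 1/(f(-4) - 2))))² = (((4 + 1) + 2)*(9 + (-4 + 3)*(-4 + 1/(-5 - 2))))² = ((5 + 2)*(9 - (-4 + 1/(-7))))² = (7*(9 - (-4 - ⅐)))² = (7*(9 - 1*(-29/7)))² = (7*(9 + 29/7))² = (7*(92/7))² = 92² = 8464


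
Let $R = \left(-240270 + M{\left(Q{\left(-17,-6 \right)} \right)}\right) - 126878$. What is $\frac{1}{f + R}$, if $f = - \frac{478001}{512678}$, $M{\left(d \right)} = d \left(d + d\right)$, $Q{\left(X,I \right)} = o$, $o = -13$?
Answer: $- \frac{512678}{188055895181} \approx -2.7262 \cdot 10^{-6}$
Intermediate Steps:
$Q{\left(X,I \right)} = -13$
$M{\left(d \right)} = 2 d^{2}$ ($M{\left(d \right)} = d 2 d = 2 d^{2}$)
$f = - \frac{478001}{512678}$ ($f = \left(-478001\right) \frac{1}{512678} = - \frac{478001}{512678} \approx -0.93236$)
$R = -366810$ ($R = \left(-240270 + 2 \left(-13\right)^{2}\right) - 126878 = \left(-240270 + 2 \cdot 169\right) - 126878 = \left(-240270 + 338\right) - 126878 = -239932 - 126878 = -366810$)
$\frac{1}{f + R} = \frac{1}{- \frac{478001}{512678} - 366810} = \frac{1}{- \frac{188055895181}{512678}} = - \frac{512678}{188055895181}$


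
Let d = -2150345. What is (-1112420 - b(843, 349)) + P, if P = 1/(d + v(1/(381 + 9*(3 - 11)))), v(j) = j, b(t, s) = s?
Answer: -739386710776785/664456604 ≈ -1.1128e+6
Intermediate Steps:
P = -309/664456604 (P = 1/(-2150345 + 1/(381 + 9*(3 - 11))) = 1/(-2150345 + 1/(381 + 9*(-8))) = 1/(-2150345 + 1/(381 - 72)) = 1/(-2150345 + 1/309) = 1/(-664456604/309) = -309/664456604 ≈ -4.6504e-7)
(-1112420 - b(843, 349)) + P = (-1112420 - 1*349) - 309/664456604 = (-1112420 - 349) - 309/664456604 = -1112769 - 309/664456604 = -739386710776785/664456604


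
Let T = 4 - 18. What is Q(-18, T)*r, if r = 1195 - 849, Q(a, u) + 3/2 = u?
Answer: -5363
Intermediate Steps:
T = -14
Q(a, u) = -3/2 + u
r = 346
Q(-18, T)*r = (-3/2 - 14)*346 = -31/2*346 = -5363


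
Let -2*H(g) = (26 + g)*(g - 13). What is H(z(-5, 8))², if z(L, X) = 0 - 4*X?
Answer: 18225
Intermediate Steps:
z(L, X) = -4*X
H(g) = -(-13 + g)*(26 + g)/2 (H(g) = -(26 + g)*(g - 13)/2 = -(26 + g)*(-13 + g)/2 = -(-13 + g)*(26 + g)/2)
H(z(-5, 8))² = (169 - (-26)*8 - (-4*8)²/2)² = (169 - 13/2*(-32) - ½*(-32)²)² = (169 + 208 - ½*1024)² = (169 + 208 - 512)² = (-135)² = 18225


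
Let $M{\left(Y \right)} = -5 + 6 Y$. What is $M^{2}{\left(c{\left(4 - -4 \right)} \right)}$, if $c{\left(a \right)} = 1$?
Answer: $1$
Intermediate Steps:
$M^{2}{\left(c{\left(4 - -4 \right)} \right)} = \left(-5 + 6 \cdot 1\right)^{2} = \left(-5 + 6\right)^{2} = 1^{2} = 1$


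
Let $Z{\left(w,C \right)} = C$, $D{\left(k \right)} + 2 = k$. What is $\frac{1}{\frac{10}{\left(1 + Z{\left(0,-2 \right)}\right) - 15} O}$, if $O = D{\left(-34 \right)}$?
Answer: $\frac{2}{45} \approx 0.044444$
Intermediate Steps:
$D{\left(k \right)} = -2 + k$
$O = -36$ ($O = -2 - 34 = -36$)
$\frac{1}{\frac{10}{\left(1 + Z{\left(0,-2 \right)}\right) - 15} O} = \frac{1}{\frac{10}{\left(1 - 2\right) - 15} \left(-36\right)} = \frac{1}{\frac{10}{-1 - 15} \left(-36\right)} = \frac{1}{\frac{10}{-16} \left(-36\right)} = \frac{1}{10 \left(- \frac{1}{16}\right) \left(-36\right)} = \frac{1}{\left(- \frac{5}{8}\right) \left(-36\right)} = \frac{1}{\frac{45}{2}} = \frac{2}{45}$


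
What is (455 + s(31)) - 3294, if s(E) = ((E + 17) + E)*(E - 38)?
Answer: -3392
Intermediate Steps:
s(E) = (-38 + E)*(17 + 2*E) (s(E) = ((17 + E) + E)*(-38 + E) = (17 + 2*E)*(-38 + E) = (-38 + E)*(17 + 2*E))
(455 + s(31)) - 3294 = (455 + (-646 - 59*31 + 2*31²)) - 3294 = (455 + (-646 - 1829 + 2*961)) - 3294 = (455 + (-646 - 1829 + 1922)) - 3294 = (455 - 553) - 3294 = -98 - 3294 = -3392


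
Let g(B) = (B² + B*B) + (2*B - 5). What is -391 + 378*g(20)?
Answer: 315239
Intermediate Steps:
g(B) = -5 + 2*B + 2*B² (g(B) = (B² + B²) + (-5 + 2*B) = 2*B² + (-5 + 2*B) = -5 + 2*B + 2*B²)
-391 + 378*g(20) = -391 + 378*(-5 + 2*20 + 2*20²) = -391 + 378*(-5 + 40 + 2*400) = -391 + 378*(-5 + 40 + 800) = -391 + 378*835 = -391 + 315630 = 315239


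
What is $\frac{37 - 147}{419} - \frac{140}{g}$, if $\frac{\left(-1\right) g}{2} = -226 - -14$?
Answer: $- \frac{26325}{44414} \approx -0.59272$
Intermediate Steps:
$g = 424$ ($g = - 2 \left(-226 - -14\right) = - 2 \left(-226 + \left(16 - 2\right)\right) = - 2 \left(-226 + 14\right) = \left(-2\right) \left(-212\right) = 424$)
$\frac{37 - 147}{419} - \frac{140}{g} = \frac{37 - 147}{419} - \frac{140}{424} = \left(-110\right) \frac{1}{419} - \frac{35}{106} = - \frac{110}{419} - \frac{35}{106} = - \frac{26325}{44414}$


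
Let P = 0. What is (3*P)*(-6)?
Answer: 0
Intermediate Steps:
(3*P)*(-6) = (3*0)*(-6) = 0*(-6) = 0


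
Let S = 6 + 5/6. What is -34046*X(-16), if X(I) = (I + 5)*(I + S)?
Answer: -10298915/3 ≈ -3.4330e+6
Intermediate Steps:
S = 41/6 (S = 6 + 5*(1/6) = 6 + 5/6 = 41/6 ≈ 6.8333)
X(I) = (5 + I)*(41/6 + I) (X(I) = (I + 5)*(I + 41/6) = (5 + I)*(41/6 + I))
-34046*X(-16) = -34046*(205/6 + (-16)**2 + (71/6)*(-16)) = -34046*(205/6 + 256 - 568/3) = -34046*605/6 = -10298915/3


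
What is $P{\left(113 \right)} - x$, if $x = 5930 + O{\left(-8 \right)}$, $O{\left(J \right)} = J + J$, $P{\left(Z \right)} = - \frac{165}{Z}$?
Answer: $- \frac{668447}{113} \approx -5915.5$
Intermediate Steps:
$O{\left(J \right)} = 2 J$
$x = 5914$ ($x = 5930 + 2 \left(-8\right) = 5930 - 16 = 5914$)
$P{\left(113 \right)} - x = - \frac{165}{113} - 5914 = - \frac{668447}{113}$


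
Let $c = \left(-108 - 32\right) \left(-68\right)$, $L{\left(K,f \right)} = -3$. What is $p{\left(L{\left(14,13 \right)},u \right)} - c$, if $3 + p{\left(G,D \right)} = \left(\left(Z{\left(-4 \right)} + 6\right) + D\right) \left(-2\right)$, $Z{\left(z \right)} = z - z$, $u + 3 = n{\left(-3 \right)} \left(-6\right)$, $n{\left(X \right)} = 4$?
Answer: $-9481$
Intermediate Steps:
$u = -27$ ($u = -3 + 4 \left(-6\right) = -3 - 24 = -27$)
$c = 9520$ ($c = \left(-140\right) \left(-68\right) = 9520$)
$Z{\left(z \right)} = 0$
$p{\left(G,D \right)} = -15 - 2 D$ ($p{\left(G,D \right)} = -3 + \left(\left(0 + 6\right) + D\right) \left(-2\right) = -3 + \left(6 + D\right) \left(-2\right) = -3 - \left(12 + 2 D\right) = -15 - 2 D$)
$p{\left(L{\left(14,13 \right)},u \right)} - c = \left(-15 - -54\right) - 9520 = \left(-15 + 54\right) - 9520 = 39 - 9520 = -9481$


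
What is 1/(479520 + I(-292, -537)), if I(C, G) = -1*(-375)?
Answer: 1/479895 ≈ 2.0838e-6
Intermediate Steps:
I(C, G) = 375
1/(479520 + I(-292, -537)) = 1/(479520 + 375) = 1/479895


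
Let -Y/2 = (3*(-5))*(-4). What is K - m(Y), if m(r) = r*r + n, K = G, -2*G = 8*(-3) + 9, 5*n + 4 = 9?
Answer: -28787/2 ≈ -14394.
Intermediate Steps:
n = 1 (n = -⅘ + (⅕)*9 = -⅘ + 9/5 = 1)
G = 15/2 (G = -(8*(-3) + 9)/2 = -(-24 + 9)/2 = -½*(-15) = 15/2 ≈ 7.5000)
Y = -120 (Y = -2*3*(-5)*(-4) = -(-30)*(-4) = -2*60 = -120)
K = 15/2 ≈ 7.5000
m(r) = 1 + r² (m(r) = r*r + 1 = r² + 1 = 1 + r²)
K - m(Y) = 15/2 - (1 + (-120)²) = 15/2 - (1 + 14400) = 15/2 - 1*14401 = 15/2 - 14401 = -28787/2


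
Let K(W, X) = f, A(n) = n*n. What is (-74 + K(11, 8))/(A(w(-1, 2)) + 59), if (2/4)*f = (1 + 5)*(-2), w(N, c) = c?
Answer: -14/9 ≈ -1.5556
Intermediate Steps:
A(n) = n**2
f = -24 (f = 2*((1 + 5)*(-2)) = 2*(6*(-2)) = 2*(-12) = -24)
K(W, X) = -24
(-74 + K(11, 8))/(A(w(-1, 2)) + 59) = (-74 - 24)/(2**2 + 59) = -98/(4 + 59) = -98/63 = -98*1/63 = -14/9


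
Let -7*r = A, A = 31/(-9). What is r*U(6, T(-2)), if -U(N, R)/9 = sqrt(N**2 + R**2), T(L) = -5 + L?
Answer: -31*sqrt(85)/7 ≈ -40.829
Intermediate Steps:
U(N, R) = -9*sqrt(N**2 + R**2)
A = -31/9 (A = 31*(-1/9) = -31/9 ≈ -3.4444)
r = 31/63 (r = -1/7*(-31/9) = 31/63 ≈ 0.49206)
r*U(6, T(-2)) = 31*(-9*sqrt(6**2 + (-5 - 2)**2))/63 = 31*(-9*sqrt(36 + (-7)**2))/63 = 31*(-9*sqrt(36 + 49))/63 = 31*(-9*sqrt(85))/63 = -31*sqrt(85)/7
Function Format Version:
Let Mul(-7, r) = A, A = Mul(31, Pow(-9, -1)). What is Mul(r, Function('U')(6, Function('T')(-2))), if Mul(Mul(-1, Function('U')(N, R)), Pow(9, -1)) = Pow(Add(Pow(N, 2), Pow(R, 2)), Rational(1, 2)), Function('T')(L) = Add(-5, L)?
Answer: Mul(Rational(-31, 7), Pow(85, Rational(1, 2))) ≈ -40.829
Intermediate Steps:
Function('U')(N, R) = Mul(-9, Pow(Add(Pow(N, 2), Pow(R, 2)), Rational(1, 2)))
A = Rational(-31, 9) (A = Mul(31, Rational(-1, 9)) = Rational(-31, 9) ≈ -3.4444)
r = Rational(31, 63) (r = Mul(Rational(-1, 7), Rational(-31, 9)) = Rational(31, 63) ≈ 0.49206)
Mul(r, Function('U')(6, Function('T')(-2))) = Mul(Rational(31, 63), Mul(-9, Pow(Add(Pow(6, 2), Pow(Add(-5, -2), 2)), Rational(1, 2)))) = Mul(Rational(31, 63), Mul(-9, Pow(Add(36, Pow(-7, 2)), Rational(1, 2)))) = Mul(Rational(31, 63), Mul(-9, Pow(Add(36, 49), Rational(1, 2)))) = Mul(Rational(31, 63), Mul(-9, Pow(85, Rational(1, 2)))) = Mul(Rational(-31, 7), Pow(85, Rational(1, 2)))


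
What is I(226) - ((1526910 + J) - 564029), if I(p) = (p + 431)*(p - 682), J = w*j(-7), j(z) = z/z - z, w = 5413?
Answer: -1305777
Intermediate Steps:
j(z) = 1 - z
J = 43304 (J = 5413*(1 - 1*(-7)) = 5413*(1 + 7) = 5413*8 = 43304)
I(p) = (-682 + p)*(431 + p) (I(p) = (431 + p)*(-682 + p) = (-682 + p)*(431 + p))
I(226) - ((1526910 + J) - 564029) = (-293942 + 226² - 251*226) - ((1526910 + 43304) - 564029) = (-293942 + 51076 - 56726) - (1570214 - 564029) = -299592 - 1*1006185 = -299592 - 1006185 = -1305777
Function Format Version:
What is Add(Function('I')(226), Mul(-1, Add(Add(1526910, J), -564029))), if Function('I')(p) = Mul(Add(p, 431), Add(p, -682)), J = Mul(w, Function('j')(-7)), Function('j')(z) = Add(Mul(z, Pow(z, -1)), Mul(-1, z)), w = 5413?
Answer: -1305777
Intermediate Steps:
Function('j')(z) = Add(1, Mul(-1, z))
J = 43304 (J = Mul(5413, Add(1, Mul(-1, -7))) = Mul(5413, Add(1, 7)) = Mul(5413, 8) = 43304)
Function('I')(p) = Mul(Add(-682, p), Add(431, p)) (Function('I')(p) = Mul(Add(431, p), Add(-682, p)) = Mul(Add(-682, p), Add(431, p)))
Add(Function('I')(226), Mul(-1, Add(Add(1526910, J), -564029))) = Add(Add(-293942, Pow(226, 2), Mul(-251, 226)), Mul(-1, Add(Add(1526910, 43304), -564029))) = Add(Add(-293942, 51076, -56726), Mul(-1, Add(1570214, -564029))) = Add(-299592, Mul(-1, 1006185)) = Add(-299592, -1006185) = -1305777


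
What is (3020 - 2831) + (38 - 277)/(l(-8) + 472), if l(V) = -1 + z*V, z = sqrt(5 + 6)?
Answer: 41682324/221137 - 1912*sqrt(11)/221137 ≈ 188.46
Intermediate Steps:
z = sqrt(11) ≈ 3.3166
l(V) = -1 + V*sqrt(11) (l(V) = -1 + sqrt(11)*V = -1 + V*sqrt(11))
(3020 - 2831) + (38 - 277)/(l(-8) + 472) = (3020 - 2831) + (38 - 277)/((-1 - 8*sqrt(11)) + 472) = 189 - 239/(471 - 8*sqrt(11))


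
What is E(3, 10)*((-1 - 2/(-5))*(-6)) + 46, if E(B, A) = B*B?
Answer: 392/5 ≈ 78.400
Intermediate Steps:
E(B, A) = B²
E(3, 10)*((-1 - 2/(-5))*(-6)) + 46 = 3²*((-1 - 2/(-5))*(-6)) + 46 = 9*((-1 - 2*(-⅕))*(-6)) + 46 = 9*((-1 + ⅖)*(-6)) + 46 = 9*(-⅗*(-6)) + 46 = 9*(18/5) + 46 = 162/5 + 46 = 392/5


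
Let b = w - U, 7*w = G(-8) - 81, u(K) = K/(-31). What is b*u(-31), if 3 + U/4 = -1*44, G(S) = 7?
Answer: 1242/7 ≈ 177.43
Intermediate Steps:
u(K) = -K/31 (u(K) = K*(-1/31) = -K/31)
U = -188 (U = -12 + 4*(-1*44) = -12 + 4*(-44) = -12 - 176 = -188)
w = -74/7 (w = (7 - 81)/7 = (⅐)*(-74) = -74/7 ≈ -10.571)
b = 1242/7 (b = -74/7 - 1*(-188) = -74/7 + 188 = 1242/7 ≈ 177.43)
b*u(-31) = 1242*(-1/31*(-31))/7 = (1242/7)*1 = 1242/7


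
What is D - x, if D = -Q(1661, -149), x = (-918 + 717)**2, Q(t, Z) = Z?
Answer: -40252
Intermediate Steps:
x = 40401 (x = (-201)**2 = 40401)
D = 149 (D = -1*(-149) = 149)
D - x = 149 - 1*40401 = 149 - 40401 = -40252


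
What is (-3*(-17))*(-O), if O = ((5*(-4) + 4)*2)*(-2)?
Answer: -3264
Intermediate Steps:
O = 64 (O = ((-20 + 4)*2)*(-2) = -16*2*(-2) = -32*(-2) = 64)
(-3*(-17))*(-O) = (-3*(-17))*(-1*64) = 51*(-64) = -3264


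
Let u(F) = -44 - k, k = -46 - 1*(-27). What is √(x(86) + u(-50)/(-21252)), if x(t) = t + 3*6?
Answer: √11742967929/10626 ≈ 10.198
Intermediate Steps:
k = -19 (k = -46 + 27 = -19)
u(F) = -25 (u(F) = -44 - 1*(-19) = -44 + 19 = -25)
x(t) = 18 + t (x(t) = t + 18 = 18 + t)
√(x(86) + u(-50)/(-21252)) = √((18 + 86) - 25/(-21252)) = √(104 - 25*(-1/21252)) = √(104 + 25/21252) = √(2210233/21252) = √11742967929/10626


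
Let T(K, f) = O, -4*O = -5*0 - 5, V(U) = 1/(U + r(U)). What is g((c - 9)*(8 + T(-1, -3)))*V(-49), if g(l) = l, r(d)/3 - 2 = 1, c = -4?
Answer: 481/160 ≈ 3.0062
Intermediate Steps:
r(d) = 9 (r(d) = 6 + 3*1 = 6 + 3 = 9)
V(U) = 1/(9 + U) (V(U) = 1/(U + 9) = 1/(9 + U))
O = 5/4 (O = -(-5*0 - 5)/4 = -(0 - 5)/4 = -¼*(-5) = 5/4 ≈ 1.2500)
T(K, f) = 5/4
g((c - 9)*(8 + T(-1, -3)))*V(-49) = ((-4 - 9)*(8 + 5/4))/(9 - 49) = -13*37/4/(-40) = -481/4*(-1/40) = 481/160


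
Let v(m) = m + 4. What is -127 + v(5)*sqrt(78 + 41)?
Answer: -127 + 9*sqrt(119) ≈ -28.822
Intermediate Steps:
v(m) = 4 + m
-127 + v(5)*sqrt(78 + 41) = -127 + (4 + 5)*sqrt(78 + 41) = -127 + 9*sqrt(119)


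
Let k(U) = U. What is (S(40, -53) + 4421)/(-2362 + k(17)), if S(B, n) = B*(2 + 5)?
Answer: -4701/2345 ≈ -2.0047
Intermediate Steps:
S(B, n) = 7*B (S(B, n) = B*7 = 7*B)
(S(40, -53) + 4421)/(-2362 + k(17)) = (7*40 + 4421)/(-2362 + 17) = (280 + 4421)/(-2345) = 4701*(-1/2345) = -4701/2345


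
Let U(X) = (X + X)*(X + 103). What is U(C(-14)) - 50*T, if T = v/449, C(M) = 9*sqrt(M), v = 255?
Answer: -1031082/449 + 1854*I*sqrt(14) ≈ -2296.4 + 6937.0*I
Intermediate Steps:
U(X) = 2*X*(103 + X) (U(X) = (2*X)*(103 + X) = 2*X*(103 + X))
T = 255/449 ≈ 0.56793
U(C(-14)) - 50*T = 2*(9*sqrt(-14))*(103 + 9*sqrt(-14)) - 50*255/449 = 2*(9*(I*sqrt(14)))*(103 + 9*(I*sqrt(14))) - 1*12750/449 = 2*(9*I*sqrt(14))*(103 + 9*I*sqrt(14)) - 12750/449 = 18*I*sqrt(14)*(103 + 9*I*sqrt(14)) - 12750/449 = -12750/449 + 18*I*sqrt(14)*(103 + 9*I*sqrt(14))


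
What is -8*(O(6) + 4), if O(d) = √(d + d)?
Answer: -32 - 16*√3 ≈ -59.713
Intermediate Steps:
O(d) = √2*√d (O(d) = √(2*d) = √2*√d)
-8*(O(6) + 4) = -8*(√2*√6 + 4) = -8*(2*√3 + 4) = -8*(4 + 2*√3) = -32 - 16*√3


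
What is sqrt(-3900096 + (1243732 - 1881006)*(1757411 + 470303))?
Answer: 26*I*sqrt(2100100757) ≈ 1.1915e+6*I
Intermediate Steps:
sqrt(-3900096 + (1243732 - 1881006)*(1757411 + 470303)) = sqrt(-3900096 - 637274*2227714) = sqrt(-3900096 - 1419664211636) = sqrt(-1419668111732) = 26*I*sqrt(2100100757)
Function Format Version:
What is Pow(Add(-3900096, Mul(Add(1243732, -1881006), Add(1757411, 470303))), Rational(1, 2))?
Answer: Mul(26, I, Pow(2100100757, Rational(1, 2))) ≈ Mul(1.1915e+6, I)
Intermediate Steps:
Pow(Add(-3900096, Mul(Add(1243732, -1881006), Add(1757411, 470303))), Rational(1, 2)) = Pow(Add(-3900096, Mul(-637274, 2227714)), Rational(1, 2)) = Pow(Add(-3900096, -1419664211636), Rational(1, 2)) = Pow(-1419668111732, Rational(1, 2)) = Mul(26, I, Pow(2100100757, Rational(1, 2)))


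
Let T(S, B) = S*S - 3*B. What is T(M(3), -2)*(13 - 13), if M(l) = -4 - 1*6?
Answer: 0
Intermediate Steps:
M(l) = -10 (M(l) = -4 - 6 = -10)
T(S, B) = S² - 3*B
T(M(3), -2)*(13 - 13) = ((-10)² - 3*(-2))*(13 - 13) = (100 + 6)*0 = 106*0 = 0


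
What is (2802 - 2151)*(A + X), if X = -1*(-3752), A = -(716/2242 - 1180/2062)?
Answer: 2823172198644/1155751 ≈ 2.4427e+6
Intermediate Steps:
A = 292292/1155751 (A = -(716*(1/2242) - 1180*1/2062) = -(358/1121 - 590/1031) = -1*(-292292/1155751) = 292292/1155751 ≈ 0.25290)
X = 3752
(2802 - 2151)*(A + X) = (2802 - 2151)*(292292/1155751 + 3752) = 651*(4336670044/1155751) = 2823172198644/1155751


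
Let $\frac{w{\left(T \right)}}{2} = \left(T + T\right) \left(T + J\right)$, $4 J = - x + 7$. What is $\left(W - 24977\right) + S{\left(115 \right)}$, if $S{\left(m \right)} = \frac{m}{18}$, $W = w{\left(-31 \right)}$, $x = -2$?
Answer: $- \frac{385301}{18} \approx -21406.0$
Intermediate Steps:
$J = \frac{9}{4}$ ($J = \frac{\left(-1\right) \left(-2\right) + 7}{4} = \frac{2 + 7}{4} = \frac{1}{4} \cdot 9 = \frac{9}{4} \approx 2.25$)
$w{\left(T \right)} = 4 T \left(\frac{9}{4} + T\right)$ ($w{\left(T \right)} = 2 \left(T + T\right) \left(T + \frac{9}{4}\right) = 2 \cdot 2 T \left(\frac{9}{4} + T\right) = 4 T \left(\frac{9}{4} + T\right)$)
$W = 3565$ ($W = - 31 \left(9 + 4 \left(-31\right)\right) = - 31 \left(9 - 124\right) = \left(-31\right) \left(-115\right) = 3565$)
$S{\left(m \right)} = \frac{m}{18}$ ($S{\left(m \right)} = m \frac{1}{18} = \frac{m}{18}$)
$\left(W - 24977\right) + S{\left(115 \right)} = \left(3565 - 24977\right) + \frac{1}{18} \cdot 115 = -21412 + \frac{115}{18} = - \frac{385301}{18}$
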